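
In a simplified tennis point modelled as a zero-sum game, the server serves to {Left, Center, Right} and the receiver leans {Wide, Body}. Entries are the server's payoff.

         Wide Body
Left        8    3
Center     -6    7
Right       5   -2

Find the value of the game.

Row minima: Left → 3, Center → -6, Right → -2; maximin = 3.
Column maxima: Wide → 8, Body → 7; minimax = 7.
3 ≠ 7, so there is no saddle point; optimal play is mixed.
Right is strictly dominated by Left, so the server never plays it.
On the remaining 2×2 (Left, Center vs Wide, Body):
Let the server play Left with probability p. Expected payoff against Wide: 8p + (-6)(1−p) = 14p − 6; against Body: 3p + 7(1−p) = −4p + 7.
Setting these equal: 14p − 6 = −4p + 7 ⇒ 18p = 13 ⇒ p = 13/18, and the value is (14)·(13/18) − 6 = 37/9.
For the receiver: with q = P(Wide), equating Left's and Center's payoffs gives 5q + 3 = −13q + 7 ⇒ q = 2/9.

37/9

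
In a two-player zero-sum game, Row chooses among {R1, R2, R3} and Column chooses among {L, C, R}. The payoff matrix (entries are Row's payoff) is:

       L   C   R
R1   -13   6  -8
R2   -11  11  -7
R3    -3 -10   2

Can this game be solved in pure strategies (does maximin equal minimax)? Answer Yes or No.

No

Row minima: R1 → -13, R2 → -11, R3 → -10; maximin = -10.
Column maxima: L → -3, C → 11, R → 2; minimax = -3.
-10 ≠ -3, so no pure-strategy equilibrium exists.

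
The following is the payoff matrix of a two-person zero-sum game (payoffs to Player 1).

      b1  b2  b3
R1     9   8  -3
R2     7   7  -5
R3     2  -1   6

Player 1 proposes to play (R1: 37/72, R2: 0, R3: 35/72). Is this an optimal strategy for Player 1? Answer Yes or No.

No

Against b1 this mix gives (37/72)·9 + (35/72)·2 = 403/72.
Against b2 this mix gives (37/72)·8 + (35/72)·(-1) = 29/8.
Against b3 this mix gives (37/72)·(-3) + (35/72)·6 = 11/8.
Player 2 will play b3, holding Player 1 to 11/8. Shifting weight toward the row that does better against b3 would raise this floor (the equalizing mix achieves 5/2 against both b3 and b2), so the proposed strategy is not optimal.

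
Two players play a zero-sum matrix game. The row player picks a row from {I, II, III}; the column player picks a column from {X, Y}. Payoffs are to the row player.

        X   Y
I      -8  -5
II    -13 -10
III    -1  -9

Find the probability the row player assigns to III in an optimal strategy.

Row minima: I → -8, II → -13, III → -9; maximin = -8.
Column maxima: X → -1, Y → -5; minimax = -5.
-8 ≠ -5, so there is no saddle point; optimal play is mixed.
II is strictly dominated by I, so the row player never plays it.
On the remaining 2×2 (I, III vs X, Y):
Let the row player play I with probability p. Expected payoff against X: (-8)p + (-1)(1−p) = −7p − 1; against Y: (-5)p + (-9)(1−p) = 4p − 9.
Setting these equal: −7p − 1 = 4p − 9 ⇒ −11p = -8 ⇒ p = 8/11, and the value is (-7)·(8/11) − 1 = -67/11.
For the column player: with q = P(X), equating I's and III's payoffs gives −3q − 5 = 8q − 9 ⇒ q = 4/11.

3/11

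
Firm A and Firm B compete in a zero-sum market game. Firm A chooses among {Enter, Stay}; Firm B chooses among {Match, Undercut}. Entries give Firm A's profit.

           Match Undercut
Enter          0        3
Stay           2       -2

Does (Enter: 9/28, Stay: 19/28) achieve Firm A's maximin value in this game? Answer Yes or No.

No

Against Match this mix gives (9/28)·0 + (19/28)·2 = 19/14.
Against Undercut this mix gives (9/28)·3 + (19/28)·(-2) = -11/28.
Firm B will play Undercut, holding Firm A to -11/28. Shifting weight toward the row that does better against Undercut would raise this floor (the equalizing mix achieves 6/7 against both Undercut and Match), so the proposed strategy is not optimal.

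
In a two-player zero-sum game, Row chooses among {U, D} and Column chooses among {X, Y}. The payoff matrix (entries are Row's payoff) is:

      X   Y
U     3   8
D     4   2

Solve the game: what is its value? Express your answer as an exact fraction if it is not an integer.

26/7

Row minima: U → 3, D → 2; maximin = 3.
Column maxima: X → 4, Y → 8; minimax = 4.
3 ≠ 4, so there is no saddle point; optimal play is mixed.
Let Row play U with probability p. Expected payoff against X: 3p + 4(1−p) = −p + 4; against Y: 8p + 2(1−p) = 6p + 2.
Setting these equal: −p + 4 = 6p + 2 ⇒ −7p = -2 ⇒ p = 2/7, and the value is (-1)·(2/7) + 4 = 26/7.
For Column: with q = P(X), equating U's and D's payoffs gives −5q + 8 = 2q + 2 ⇒ q = 6/7.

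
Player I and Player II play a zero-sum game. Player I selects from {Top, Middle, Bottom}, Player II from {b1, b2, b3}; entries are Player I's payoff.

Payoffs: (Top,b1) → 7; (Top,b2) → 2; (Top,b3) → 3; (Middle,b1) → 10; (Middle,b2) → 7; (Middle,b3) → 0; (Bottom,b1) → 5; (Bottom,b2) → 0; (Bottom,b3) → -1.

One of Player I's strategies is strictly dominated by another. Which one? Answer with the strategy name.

Top gives a strictly higher payoff than Bottom against every column: 7 > 5, 2 > 0, 3 > -1.
So Bottom is strictly dominated and Player I never plays it.

Bottom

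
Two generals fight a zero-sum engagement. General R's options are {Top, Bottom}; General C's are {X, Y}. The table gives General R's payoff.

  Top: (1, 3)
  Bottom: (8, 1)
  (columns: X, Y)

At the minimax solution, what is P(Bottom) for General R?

2/9

Row minima: Top → 1, Bottom → 1; maximin = 1.
Column maxima: X → 8, Y → 3; minimax = 3.
1 ≠ 3, so there is no saddle point; optimal play is mixed.
Let General R play Top with probability p. Expected payoff against X: 1p + 8(1−p) = −7p + 8; against Y: 3p + 1(1−p) = 2p + 1.
Setting these equal: −7p + 8 = 2p + 1 ⇒ −9p = -7 ⇒ p = 7/9, and the value is (-7)·(7/9) + 8 = 23/9.
For General C: with q = P(X), equating Top's and Bottom's payoffs gives −2q + 3 = 7q + 1 ⇒ q = 2/9.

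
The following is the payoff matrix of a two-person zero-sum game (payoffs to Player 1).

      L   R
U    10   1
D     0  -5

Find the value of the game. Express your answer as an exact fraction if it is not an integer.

1

Row minima: U → 1, D → -5; maximin = 1.
Column maxima: L → 10, R → 1; minimax = 1.
Since maximin = minimax = 1, there is a saddle point and the value is 1.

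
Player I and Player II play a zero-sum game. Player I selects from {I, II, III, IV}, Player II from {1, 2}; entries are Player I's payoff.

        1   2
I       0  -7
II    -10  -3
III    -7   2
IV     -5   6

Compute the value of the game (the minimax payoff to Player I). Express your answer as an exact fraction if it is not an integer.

-35/18

Row minima: I → -7, II → -10, III → -7, IV → -5; maximin = -5.
Column maxima: 1 → 0, 2 → 6; minimax = 0.
-5 ≠ 0, so there is no saddle point; optimal play is mixed.
II is strictly dominated by III, so Player I never plays it.
III is strictly dominated by IV, so Player I never plays it.
On the remaining 2×2 (I, IV vs 1, 2):
Let Player I play I with probability p. Expected payoff against 1: 0p + (-5)(1−p) = 5p − 5; against 2: (-7)p + 6(1−p) = −13p + 6.
Setting these equal: 5p − 5 = −13p + 6 ⇒ 18p = 11 ⇒ p = 11/18, and the value is (5)·(11/18) − 5 = -35/18.
For Player II: with q = P(1), equating I's and IV's payoffs gives 7q − 7 = −11q + 6 ⇒ q = 13/18.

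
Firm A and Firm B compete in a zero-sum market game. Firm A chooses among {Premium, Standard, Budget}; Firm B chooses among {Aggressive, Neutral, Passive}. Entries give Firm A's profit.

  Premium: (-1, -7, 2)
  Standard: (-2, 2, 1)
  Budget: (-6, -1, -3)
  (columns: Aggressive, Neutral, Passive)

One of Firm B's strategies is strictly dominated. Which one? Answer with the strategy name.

Passive

Aggressive holds Firm A's payoff strictly below Passive in every row: -1 < 2, -2 < 1, -6 < -3.
So Passive is strictly dominated for Firm B.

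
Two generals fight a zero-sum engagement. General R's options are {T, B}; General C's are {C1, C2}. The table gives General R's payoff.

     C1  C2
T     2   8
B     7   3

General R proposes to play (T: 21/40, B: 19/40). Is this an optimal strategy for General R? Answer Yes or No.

No

Against C1 this mix gives (21/40)·2 + (19/40)·7 = 35/8.
Against C2 this mix gives (21/40)·8 + (19/40)·3 = 45/8.
General C will play C1, holding General R to 35/8. Shifting weight toward the row that does better against C1 would raise this floor (the equalizing mix achieves 5 against both C1 and C2), so the proposed strategy is not optimal.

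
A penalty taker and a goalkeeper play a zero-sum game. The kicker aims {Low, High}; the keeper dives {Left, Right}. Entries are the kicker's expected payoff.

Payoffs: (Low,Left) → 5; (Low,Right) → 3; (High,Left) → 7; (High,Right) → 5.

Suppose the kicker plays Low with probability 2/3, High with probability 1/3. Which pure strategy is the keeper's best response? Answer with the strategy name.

If the keeper plays Left, the kicker's expected payoff is (2/3)·5 + (1/3)·7 = 17/3.
If the keeper plays Right, the kicker's expected payoff is (2/3)·3 + (1/3)·5 = 11/3.
The keeper minimizes the kicker's payoff; the smallest is 11/3, so the best response is Right.

Right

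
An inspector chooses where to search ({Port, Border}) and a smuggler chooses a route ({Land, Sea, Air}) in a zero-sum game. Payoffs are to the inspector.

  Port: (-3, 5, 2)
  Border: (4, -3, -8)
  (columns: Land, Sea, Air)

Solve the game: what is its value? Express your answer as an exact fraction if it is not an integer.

Row minima: Port → -3, Border → -8; maximin = -3.
Column maxima: Land → 4, Sea → 5, Air → 2; minimax = 2.
-3 ≠ 2, so there is no saddle point; optimal play is mixed.
Sea is strictly dominated by Air (it gives the inspector strictly more in every row), so the smuggler never plays it.
On the remaining 2×2 (Port, Border vs Land, Air):
Let the inspector play Port with probability p. Expected payoff against Land: (-3)p + 4(1−p) = −7p + 4; against Air: 2p + (-8)(1−p) = 10p − 8.
Setting these equal: −7p + 4 = 10p − 8 ⇒ −17p = -12 ⇒ p = 12/17, and the value is (-7)·(12/17) + 4 = -16/17.
For the smuggler: with q = P(Land), equating Port's and Border's payoffs gives −5q + 2 = 12q − 8 ⇒ q = 10/17.

-16/17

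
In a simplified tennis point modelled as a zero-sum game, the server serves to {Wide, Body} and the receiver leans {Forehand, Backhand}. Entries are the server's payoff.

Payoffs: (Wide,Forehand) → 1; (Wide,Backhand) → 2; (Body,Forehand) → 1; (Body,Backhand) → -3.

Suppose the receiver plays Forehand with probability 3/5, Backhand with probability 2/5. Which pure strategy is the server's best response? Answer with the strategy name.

Wide

Expected payoff of Wide: (3/5)·1 + (2/5)·2 = 7/5.
Expected payoff of Body: (3/5)·1 + (2/5)·(-3) = -3/5.
The largest is 7/5, so the server's best response is Wide.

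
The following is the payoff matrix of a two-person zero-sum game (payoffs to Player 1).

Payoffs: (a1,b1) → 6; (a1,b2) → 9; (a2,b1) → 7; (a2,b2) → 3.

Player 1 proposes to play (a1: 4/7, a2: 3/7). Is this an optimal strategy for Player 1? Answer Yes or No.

Against b1 this mix gives (4/7)·6 + (3/7)·7 = 45/7.
Against b2 this mix gives (4/7)·9 + (3/7)·3 = 45/7.
All of Player 2's active replies (b1, b2) yield 45/7, and no column does worse for Player 1. The mix makes Player 2 indifferent and guarantees 45/7, so it is optimal.

Yes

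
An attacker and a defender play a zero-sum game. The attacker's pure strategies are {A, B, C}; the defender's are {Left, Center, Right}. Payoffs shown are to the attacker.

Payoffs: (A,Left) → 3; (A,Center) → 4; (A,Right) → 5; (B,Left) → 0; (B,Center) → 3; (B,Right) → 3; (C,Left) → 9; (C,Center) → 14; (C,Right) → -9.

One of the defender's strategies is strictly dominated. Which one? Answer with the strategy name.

Center

Left holds the attacker's payoff strictly below Center in every row: 3 < 4, 0 < 3, 9 < 14.
So Center is strictly dominated for the defender.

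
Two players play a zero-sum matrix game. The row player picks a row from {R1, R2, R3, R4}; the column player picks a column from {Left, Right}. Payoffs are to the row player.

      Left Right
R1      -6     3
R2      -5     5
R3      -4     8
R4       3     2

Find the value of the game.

Row minima: R1 → -6, R2 → -5, R3 → -4, R4 → 2; maximin = 2.
Column maxima: Left → 3, Right → 8; minimax = 3.
2 ≠ 3, so there is no saddle point; optimal play is mixed.
R1 is strictly dominated by R2, so the row player never plays it.
R2 is strictly dominated by R3, so the row player never plays it.
On the remaining 2×2 (R3, R4 vs Left, Right):
Let the row player play R3 with probability p. Expected payoff against Left: (-4)p + 3(1−p) = −7p + 3; against Right: 8p + 2(1−p) = 6p + 2.
Setting these equal: −7p + 3 = 6p + 2 ⇒ −13p = -1 ⇒ p = 1/13, and the value is (-7)·(1/13) + 3 = 32/13.
For the column player: with q = P(Left), equating R3's and R4's payoffs gives −12q + 8 = q + 2 ⇒ q = 6/13.

32/13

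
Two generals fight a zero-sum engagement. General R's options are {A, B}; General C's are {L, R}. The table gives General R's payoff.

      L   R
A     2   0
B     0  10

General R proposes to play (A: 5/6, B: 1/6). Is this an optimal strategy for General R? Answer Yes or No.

Against L this mix gives (5/6)·2 + (1/6)·0 = 5/3.
Against R this mix gives (5/6)·0 + (1/6)·10 = 5/3.
All of General C's active replies (L, R) yield 5/3, and no column does worse for General R. The mix makes General C indifferent and guarantees 5/3, so it is optimal.

Yes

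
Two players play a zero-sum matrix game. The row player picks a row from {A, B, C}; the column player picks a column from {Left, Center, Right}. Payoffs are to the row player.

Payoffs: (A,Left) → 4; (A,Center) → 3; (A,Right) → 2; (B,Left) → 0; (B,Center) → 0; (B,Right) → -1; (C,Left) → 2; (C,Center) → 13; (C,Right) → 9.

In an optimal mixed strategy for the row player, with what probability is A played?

7/9

Row minima: A → 2, B → -1, C → 2; maximin = 2.
Column maxima: Left → 4, Center → 13, Right → 9; minimax = 4.
2 ≠ 4, so there is no saddle point; optimal play is mixed.
B is strictly dominated by A, so the row player never plays it.
Center is strictly dominated by Right (it gives the row player strictly more in every row), so the column player never plays it.
On the remaining 2×2 (A, C vs Left, Right):
Let the row player play A with probability p. Expected payoff against Left: 4p + 2(1−p) = 2p + 2; against Right: 2p + 9(1−p) = −7p + 9.
Setting these equal: 2p + 2 = −7p + 9 ⇒ 9p = 7 ⇒ p = 7/9, and the value is (2)·(7/9) + 2 = 32/9.
For the column player: with q = P(Left), equating A's and C's payoffs gives 2q + 2 = −7q + 9 ⇒ q = 7/9.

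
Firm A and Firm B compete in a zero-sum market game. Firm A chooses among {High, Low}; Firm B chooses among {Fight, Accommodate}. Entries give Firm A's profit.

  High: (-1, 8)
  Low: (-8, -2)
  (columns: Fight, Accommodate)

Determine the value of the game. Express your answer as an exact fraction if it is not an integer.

-1

Row minima: High → -1, Low → -8; maximin = -1.
Column maxima: Fight → -1, Accommodate → 8; minimax = -1.
Since maximin = minimax = -1, there is a saddle point and the value is -1.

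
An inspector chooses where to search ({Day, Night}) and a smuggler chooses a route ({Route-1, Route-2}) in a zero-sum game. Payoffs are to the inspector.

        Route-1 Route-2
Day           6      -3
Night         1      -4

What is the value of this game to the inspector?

-3

Row minima: Day → -3, Night → -4; maximin = -3.
Column maxima: Route-1 → 6, Route-2 → -3; minimax = -3.
Since maximin = minimax = -3, there is a saddle point and the value is -3.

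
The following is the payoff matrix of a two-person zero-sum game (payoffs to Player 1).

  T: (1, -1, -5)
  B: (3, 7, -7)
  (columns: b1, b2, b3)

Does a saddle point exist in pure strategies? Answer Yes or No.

Row minima: T → -5, B → -7; maximin = -5.
Column maxima: b1 → 3, b2 → 7, b3 → -5; minimax = -5.
maximin = minimax = -5, so a saddle point exists.

Yes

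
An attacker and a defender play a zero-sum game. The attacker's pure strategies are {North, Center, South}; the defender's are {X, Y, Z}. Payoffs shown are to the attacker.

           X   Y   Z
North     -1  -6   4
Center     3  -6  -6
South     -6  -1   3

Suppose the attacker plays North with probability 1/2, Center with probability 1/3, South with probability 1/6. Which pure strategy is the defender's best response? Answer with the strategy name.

Y

If the defender plays X, the attacker's expected payoff is (1/2)·(-1) + (1/3)·3 + (1/6)·(-6) = -1/2.
If the defender plays Y, the attacker's expected payoff is (1/2)·(-6) + (1/3)·(-6) + (1/6)·(-1) = -31/6.
If the defender plays Z, the attacker's expected payoff is (1/2)·4 + (1/3)·(-6) + (1/6)·3 = 1/2.
The defender minimizes the attacker's payoff; the smallest is -31/6, so the best response is Y.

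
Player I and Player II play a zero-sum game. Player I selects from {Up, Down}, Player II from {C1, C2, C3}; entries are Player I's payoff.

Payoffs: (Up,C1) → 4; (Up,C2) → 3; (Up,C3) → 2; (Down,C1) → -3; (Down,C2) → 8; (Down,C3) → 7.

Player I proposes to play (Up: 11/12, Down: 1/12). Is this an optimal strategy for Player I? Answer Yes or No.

No

Against C1 this mix gives (11/12)·4 + (1/12)·(-3) = 41/12.
Against C2 this mix gives (11/12)·3 + (1/12)·8 = 41/12.
Against C3 this mix gives (11/12)·2 + (1/12)·7 = 29/12.
Player II will play C3, holding Player I to 29/12. Shifting weight toward the row that does better against C3 would raise this floor (the equalizing mix achieves 17/6 against both C3 and C1), so the proposed strategy is not optimal.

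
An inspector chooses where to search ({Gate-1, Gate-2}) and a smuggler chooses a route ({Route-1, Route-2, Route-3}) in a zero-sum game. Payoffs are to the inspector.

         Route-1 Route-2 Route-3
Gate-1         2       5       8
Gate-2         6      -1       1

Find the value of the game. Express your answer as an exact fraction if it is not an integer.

16/5

Row minima: Gate-1 → 2, Gate-2 → -1; maximin = 2.
Column maxima: Route-1 → 6, Route-2 → 5, Route-3 → 8; minimax = 5.
2 ≠ 5, so there is no saddle point; optimal play is mixed.
Route-3 is strictly dominated by Route-2 (it gives the inspector strictly more in every row), so the smuggler never plays it.
On the remaining 2×2 (Gate-1, Gate-2 vs Route-1, Route-2):
Let the inspector play Gate-1 with probability p. Expected payoff against Route-1: 2p + 6(1−p) = −4p + 6; against Route-2: 5p + (-1)(1−p) = 6p − 1.
Setting these equal: −4p + 6 = 6p − 1 ⇒ −10p = -7 ⇒ p = 7/10, and the value is (-4)·(7/10) + 6 = 16/5.
For the smuggler: with q = P(Route-1), equating Gate-1's and Gate-2's payoffs gives −3q + 5 = 7q − 1 ⇒ q = 3/5.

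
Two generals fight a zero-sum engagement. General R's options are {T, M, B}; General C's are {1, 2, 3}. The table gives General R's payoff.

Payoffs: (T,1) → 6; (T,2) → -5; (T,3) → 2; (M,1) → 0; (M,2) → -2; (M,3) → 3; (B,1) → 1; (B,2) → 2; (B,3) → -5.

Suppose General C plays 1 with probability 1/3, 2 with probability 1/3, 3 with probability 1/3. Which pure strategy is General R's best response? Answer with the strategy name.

Expected payoff of T: (1/3)·6 + (1/3)·(-5) + (1/3)·2 = 1.
Expected payoff of M: (1/3)·0 + (1/3)·(-2) + (1/3)·3 = 1/3.
Expected payoff of B: (1/3)·1 + (1/3)·2 + (1/3)·(-5) = -2/3.
The largest is 1, so General R's best response is T.

T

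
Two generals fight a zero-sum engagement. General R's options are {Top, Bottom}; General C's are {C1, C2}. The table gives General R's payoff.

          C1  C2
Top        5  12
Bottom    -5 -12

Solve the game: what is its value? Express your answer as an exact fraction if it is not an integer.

Row minima: Top → 5, Bottom → -12; maximin = 5.
Column maxima: C1 → 5, C2 → 12; minimax = 5.
Since maximin = minimax = 5, there is a saddle point and the value is 5.

5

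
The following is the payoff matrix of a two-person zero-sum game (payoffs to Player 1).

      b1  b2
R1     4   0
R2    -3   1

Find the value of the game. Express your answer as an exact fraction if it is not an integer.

1/2

Row minima: R1 → 0, R2 → -3; maximin = 0.
Column maxima: b1 → 4, b2 → 1; minimax = 1.
0 ≠ 1, so there is no saddle point; optimal play is mixed.
Let Player 1 play R1 with probability p. Expected payoff against b1: 4p + (-3)(1−p) = 7p − 3; against b2: 0p + 1(1−p) = −p + 1.
Setting these equal: 7p − 3 = −p + 1 ⇒ 8p = 4 ⇒ p = 1/2, and the value is (7)·(1/2) − 3 = 1/2.
For Player 2: with q = P(b1), equating R1's and R2's payoffs gives 4q = −4q + 1 ⇒ q = 1/8.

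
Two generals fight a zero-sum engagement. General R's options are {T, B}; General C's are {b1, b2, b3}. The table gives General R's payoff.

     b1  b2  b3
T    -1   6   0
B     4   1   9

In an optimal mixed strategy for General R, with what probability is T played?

Row minima: T → -1, B → 1; maximin = 1.
Column maxima: b1 → 4, b2 → 6, b3 → 9; minimax = 4.
1 ≠ 4, so there is no saddle point; optimal play is mixed.
b3 is strictly dominated by b1 (it gives General R strictly more in every row), so General C never plays it.
On the remaining 2×2 (T, B vs b1, b2):
Let General R play T with probability p. Expected payoff against b1: (-1)p + 4(1−p) = −5p + 4; against b2: 6p + 1(1−p) = 5p + 1.
Setting these equal: −5p + 4 = 5p + 1 ⇒ −10p = -3 ⇒ p = 3/10, and the value is (-5)·(3/10) + 4 = 5/2.
For General C: with q = P(b1), equating T's and B's payoffs gives −7q + 6 = 3q + 1 ⇒ q = 1/2.

3/10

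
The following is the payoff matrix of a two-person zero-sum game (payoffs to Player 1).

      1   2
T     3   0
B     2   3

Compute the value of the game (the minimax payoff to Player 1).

Row minima: T → 0, B → 2; maximin = 2.
Column maxima: 1 → 3, 2 → 3; minimax = 3.
2 ≠ 3, so there is no saddle point; optimal play is mixed.
Let Player 1 play T with probability p. Expected payoff against 1: 3p + 2(1−p) = p + 2; against 2: 0p + 3(1−p) = −3p + 3.
Setting these equal: p + 2 = −3p + 3 ⇒ 4p = 1 ⇒ p = 1/4, and the value is (1)·(1/4) + 2 = 9/4.
For Player 2: with q = P(1), equating T's and B's payoffs gives 3q = −q + 3 ⇒ q = 3/4.

9/4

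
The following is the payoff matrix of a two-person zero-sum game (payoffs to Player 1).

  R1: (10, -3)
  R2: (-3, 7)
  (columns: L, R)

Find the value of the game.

61/23

Row minima: R1 → -3, R2 → -3; maximin = -3.
Column maxima: L → 10, R → 7; minimax = 7.
-3 ≠ 7, so there is no saddle point; optimal play is mixed.
Let Player 1 play R1 with probability p. Expected payoff against L: 10p + (-3)(1−p) = 13p − 3; against R: (-3)p + 7(1−p) = −10p + 7.
Setting these equal: 13p − 3 = −10p + 7 ⇒ 23p = 10 ⇒ p = 10/23, and the value is (13)·(10/23) − 3 = 61/23.
For Player 2: with q = P(L), equating R1's and R2's payoffs gives 13q − 3 = −10q + 7 ⇒ q = 10/23.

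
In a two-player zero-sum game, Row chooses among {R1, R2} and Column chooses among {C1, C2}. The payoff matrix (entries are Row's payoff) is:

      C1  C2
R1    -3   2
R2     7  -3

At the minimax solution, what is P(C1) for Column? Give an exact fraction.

Row minima: R1 → -3, R2 → -3; maximin = -3.
Column maxima: C1 → 7, C2 → 2; minimax = 2.
-3 ≠ 2, so there is no saddle point; optimal play is mixed.
Let Row play R1 with probability p. Expected payoff against C1: (-3)p + 7(1−p) = −10p + 7; against C2: 2p + (-3)(1−p) = 5p − 3.
Setting these equal: −10p + 7 = 5p − 3 ⇒ −15p = -10 ⇒ p = 2/3, and the value is (-10)·(2/3) + 7 = 1/3.
For Column: with q = P(C1), equating R1's and R2's payoffs gives −5q + 2 = 10q − 3 ⇒ q = 1/3.

1/3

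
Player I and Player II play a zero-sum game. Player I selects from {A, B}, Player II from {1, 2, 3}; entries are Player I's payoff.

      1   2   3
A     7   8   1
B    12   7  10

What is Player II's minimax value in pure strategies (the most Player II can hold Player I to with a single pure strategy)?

8

Column maxima: 1 → 12, 2 → 8, 3 → 10.
The smallest of these is 8.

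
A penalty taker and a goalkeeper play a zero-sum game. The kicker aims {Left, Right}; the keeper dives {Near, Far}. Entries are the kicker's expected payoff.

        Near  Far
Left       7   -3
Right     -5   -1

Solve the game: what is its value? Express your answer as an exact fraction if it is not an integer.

-11/7

Row minima: Left → -3, Right → -5; maximin = -3.
Column maxima: Near → 7, Far → -1; minimax = -1.
-3 ≠ -1, so there is no saddle point; optimal play is mixed.
Let the kicker play Left with probability p. Expected payoff against Near: 7p + (-5)(1−p) = 12p − 5; against Far: (-3)p + (-1)(1−p) = −2p − 1.
Setting these equal: 12p − 5 = −2p − 1 ⇒ 14p = 4 ⇒ p = 2/7, and the value is (12)·(2/7) − 5 = -11/7.
For the keeper: with q = P(Near), equating Left's and Right's payoffs gives 10q − 3 = −4q − 1 ⇒ q = 1/7.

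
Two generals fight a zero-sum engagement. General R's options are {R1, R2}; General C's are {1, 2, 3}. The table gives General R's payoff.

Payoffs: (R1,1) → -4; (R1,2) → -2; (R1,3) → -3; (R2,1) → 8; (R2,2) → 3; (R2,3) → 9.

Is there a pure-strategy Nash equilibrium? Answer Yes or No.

Yes

Row minima: R1 → -4, R2 → 3; maximin = 3.
Column maxima: 1 → 8, 2 → 3, 3 → 9; minimax = 3.
maximin = minimax = 3, so a saddle point exists.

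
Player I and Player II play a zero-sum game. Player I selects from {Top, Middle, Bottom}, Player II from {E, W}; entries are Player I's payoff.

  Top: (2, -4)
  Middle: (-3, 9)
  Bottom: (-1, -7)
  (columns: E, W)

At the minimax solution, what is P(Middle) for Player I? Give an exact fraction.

Row minima: Top → -4, Middle → -3, Bottom → -7; maximin = -3.
Column maxima: E → 2, W → 9; minimax = 2.
-3 ≠ 2, so there is no saddle point; optimal play is mixed.
Bottom is strictly dominated by Top, so Player I never plays it.
On the remaining 2×2 (Top, Middle vs E, W):
Let Player I play Top with probability p. Expected payoff against E: 2p + (-3)(1−p) = 5p − 3; against W: (-4)p + 9(1−p) = −13p + 9.
Setting these equal: 5p − 3 = −13p + 9 ⇒ 18p = 12 ⇒ p = 2/3, and the value is (5)·(2/3) − 3 = 1/3.
For Player II: with q = P(E), equating Top's and Middle's payoffs gives 6q − 4 = −12q + 9 ⇒ q = 13/18.

1/3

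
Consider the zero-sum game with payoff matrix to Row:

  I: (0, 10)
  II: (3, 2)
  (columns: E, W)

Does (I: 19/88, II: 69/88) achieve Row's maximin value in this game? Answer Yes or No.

Against E this mix gives (19/88)·0 + (69/88)·3 = 207/88.
Against W this mix gives (19/88)·10 + (69/88)·2 = 41/11.
Column will play E, holding Row to 207/88. Shifting weight toward the row that does better against E would raise this floor (the equalizing mix achieves 30/11 against both E and W), so the proposed strategy is not optimal.

No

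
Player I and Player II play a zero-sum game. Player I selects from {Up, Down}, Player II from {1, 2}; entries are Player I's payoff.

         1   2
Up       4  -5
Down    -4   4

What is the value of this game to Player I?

Row minima: Up → -5, Down → -4; maximin = -4.
Column maxima: 1 → 4, 2 → 4; minimax = 4.
-4 ≠ 4, so there is no saddle point; optimal play is mixed.
Let Player I play Up with probability p. Expected payoff against 1: 4p + (-4)(1−p) = 8p − 4; against 2: (-5)p + 4(1−p) = −9p + 4.
Setting these equal: 8p − 4 = −9p + 4 ⇒ 17p = 8 ⇒ p = 8/17, and the value is (8)·(8/17) − 4 = -4/17.
For Player II: with q = P(1), equating Up's and Down's payoffs gives 9q − 5 = −8q + 4 ⇒ q = 9/17.

-4/17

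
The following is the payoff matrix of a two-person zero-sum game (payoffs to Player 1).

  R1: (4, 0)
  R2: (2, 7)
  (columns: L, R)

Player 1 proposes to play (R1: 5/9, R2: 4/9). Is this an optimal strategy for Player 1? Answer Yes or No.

Yes

Against L this mix gives (5/9)·4 + (4/9)·2 = 28/9.
Against R this mix gives (5/9)·0 + (4/9)·7 = 28/9.
All of Player 2's active replies (L, R) yield 28/9, and no column does worse for Player 1. The mix makes Player 2 indifferent and guarantees 28/9, so it is optimal.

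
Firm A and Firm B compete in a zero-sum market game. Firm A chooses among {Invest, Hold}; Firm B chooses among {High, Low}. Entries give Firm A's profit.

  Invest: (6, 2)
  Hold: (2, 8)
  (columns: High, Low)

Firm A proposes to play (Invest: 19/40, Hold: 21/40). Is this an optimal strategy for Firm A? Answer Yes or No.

Against High this mix gives (19/40)·6 + (21/40)·2 = 39/10.
Against Low this mix gives (19/40)·2 + (21/40)·8 = 103/20.
Firm B will play High, holding Firm A to 39/10. Shifting weight toward the row that does better against High would raise this floor (the equalizing mix achieves 22/5 against both High and Low), so the proposed strategy is not optimal.

No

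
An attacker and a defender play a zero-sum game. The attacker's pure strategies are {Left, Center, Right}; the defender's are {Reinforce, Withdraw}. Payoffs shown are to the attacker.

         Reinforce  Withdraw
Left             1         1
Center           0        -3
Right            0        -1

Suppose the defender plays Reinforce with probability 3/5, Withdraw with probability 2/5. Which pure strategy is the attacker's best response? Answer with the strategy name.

Expected payoff of Left: (3/5)·1 + (2/5)·1 = 1.
Expected payoff of Center: (3/5)·0 + (2/5)·(-3) = -6/5.
Expected payoff of Right: (3/5)·0 + (2/5)·(-1) = -2/5.
The largest is 1, so the attacker's best response is Left.

Left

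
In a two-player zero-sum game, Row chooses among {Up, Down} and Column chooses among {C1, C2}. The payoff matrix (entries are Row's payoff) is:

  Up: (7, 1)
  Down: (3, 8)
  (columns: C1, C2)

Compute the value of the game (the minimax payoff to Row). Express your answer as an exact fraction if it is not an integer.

Row minima: Up → 1, Down → 3; maximin = 3.
Column maxima: C1 → 7, C2 → 8; minimax = 7.
3 ≠ 7, so there is no saddle point; optimal play is mixed.
Let Row play Up with probability p. Expected payoff against C1: 7p + 3(1−p) = 4p + 3; against C2: 1p + 8(1−p) = −7p + 8.
Setting these equal: 4p + 3 = −7p + 8 ⇒ 11p = 5 ⇒ p = 5/11, and the value is (4)·(5/11) + 3 = 53/11.
For Column: with q = P(C1), equating Up's and Down's payoffs gives 6q + 1 = −5q + 8 ⇒ q = 7/11.

53/11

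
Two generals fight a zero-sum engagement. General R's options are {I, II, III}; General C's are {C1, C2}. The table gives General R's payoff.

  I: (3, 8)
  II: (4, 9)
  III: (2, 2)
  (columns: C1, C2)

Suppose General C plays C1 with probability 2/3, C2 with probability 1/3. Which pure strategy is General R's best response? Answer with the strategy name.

II

Expected payoff of I: (2/3)·3 + (1/3)·8 = 14/3.
Expected payoff of II: (2/3)·4 + (1/3)·9 = 17/3.
Expected payoff of III: (2/3)·2 + (1/3)·2 = 2.
The largest is 17/3, so General R's best response is II.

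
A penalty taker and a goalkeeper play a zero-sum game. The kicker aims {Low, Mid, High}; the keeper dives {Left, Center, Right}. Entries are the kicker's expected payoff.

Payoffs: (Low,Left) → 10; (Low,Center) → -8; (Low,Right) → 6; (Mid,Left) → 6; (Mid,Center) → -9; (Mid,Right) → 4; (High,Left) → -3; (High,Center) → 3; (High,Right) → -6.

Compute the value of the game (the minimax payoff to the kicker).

-30/23

Row minima: Low → -8, Mid → -9, High → -6; maximin = -6.
Column maxima: Left → 10, Center → 3, Right → 6; minimax = 3.
-6 ≠ 3, so there is no saddle point; optimal play is mixed.
Mid is strictly dominated by Low, so the kicker never plays it.
Left is strictly dominated by Right (it gives the kicker strictly more in every row), so the keeper never plays it.
On the remaining 2×2 (Low, High vs Center, Right):
Let the kicker play Low with probability p. Expected payoff against Center: (-8)p + 3(1−p) = −11p + 3; against Right: 6p + (-6)(1−p) = 12p − 6.
Setting these equal: −11p + 3 = 12p − 6 ⇒ −23p = -9 ⇒ p = 9/23, and the value is (-11)·(9/23) + 3 = -30/23.
For the keeper: with q = P(Center), equating Low's and High's payoffs gives −14q + 6 = 9q − 6 ⇒ q = 12/23.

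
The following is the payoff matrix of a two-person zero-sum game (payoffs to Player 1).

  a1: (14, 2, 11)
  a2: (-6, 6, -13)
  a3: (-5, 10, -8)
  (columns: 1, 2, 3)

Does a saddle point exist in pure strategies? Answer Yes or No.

No

Row minima: a1 → 2, a2 → -13, a3 → -8; maximin = 2.
Column maxima: 1 → 14, 2 → 10, 3 → 11; minimax = 10.
2 ≠ 10, so no pure-strategy equilibrium exists.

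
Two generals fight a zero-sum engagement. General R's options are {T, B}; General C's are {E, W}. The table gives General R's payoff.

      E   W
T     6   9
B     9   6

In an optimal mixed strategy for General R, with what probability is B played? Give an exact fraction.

Row minima: T → 6, B → 6; maximin = 6.
Column maxima: E → 9, W → 9; minimax = 9.
6 ≠ 9, so there is no saddle point; optimal play is mixed.
Let General R play T with probability p. Expected payoff against E: 6p + 9(1−p) = −3p + 9; against W: 9p + 6(1−p) = 3p + 6.
Setting these equal: −3p + 9 = 3p + 6 ⇒ −6p = -3 ⇒ p = 1/2, and the value is (-3)·(1/2) + 9 = 15/2.
For General C: with q = P(E), equating T's and B's payoffs gives −3q + 9 = 3q + 6 ⇒ q = 1/2.

1/2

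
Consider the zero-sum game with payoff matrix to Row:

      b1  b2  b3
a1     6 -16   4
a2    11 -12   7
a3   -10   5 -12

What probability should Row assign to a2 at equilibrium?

17/36

Row minima: a1 → -16, a2 → -12, a3 → -12; maximin = -12.
Column maxima: b1 → 11, b2 → 5, b3 → 7; minimax = 5.
-12 ≠ 5, so there is no saddle point; optimal play is mixed.
a1 is strictly dominated by a2, so Row never plays it.
b1 is strictly dominated by b3 (it gives Row strictly more in every row), so Column never plays it.
On the remaining 2×2 (a2, a3 vs b2, b3):
Let Row play a2 with probability p. Expected payoff against b2: (-12)p + 5(1−p) = −17p + 5; against b3: 7p + (-12)(1−p) = 19p − 12.
Setting these equal: −17p + 5 = 19p − 12 ⇒ −36p = -17 ⇒ p = 17/36, and the value is (-17)·(17/36) + 5 = -109/36.
For Column: with q = P(b2), equating a2's and a3's payoffs gives −19q + 7 = 17q − 12 ⇒ q = 19/36.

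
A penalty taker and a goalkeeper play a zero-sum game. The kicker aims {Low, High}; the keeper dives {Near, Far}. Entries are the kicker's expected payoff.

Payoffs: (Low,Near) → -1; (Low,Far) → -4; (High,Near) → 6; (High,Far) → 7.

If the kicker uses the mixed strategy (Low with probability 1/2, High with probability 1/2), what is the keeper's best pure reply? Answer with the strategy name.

If the keeper plays Near, the kicker's expected payoff is (1/2)·(-1) + (1/2)·6 = 5/2.
If the keeper plays Far, the kicker's expected payoff is (1/2)·(-4) + (1/2)·7 = 3/2.
The keeper minimizes the kicker's payoff; the smallest is 3/2, so the best response is Far.

Far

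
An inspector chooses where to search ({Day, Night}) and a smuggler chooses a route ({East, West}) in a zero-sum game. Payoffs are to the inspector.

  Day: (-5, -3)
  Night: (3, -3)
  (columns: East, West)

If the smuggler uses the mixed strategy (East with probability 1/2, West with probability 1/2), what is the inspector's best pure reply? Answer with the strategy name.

Expected payoff of Day: (1/2)·(-5) + (1/2)·(-3) = -4.
Expected payoff of Night: (1/2)·3 + (1/2)·(-3) = 0.
The largest is 0, so the inspector's best response is Night.

Night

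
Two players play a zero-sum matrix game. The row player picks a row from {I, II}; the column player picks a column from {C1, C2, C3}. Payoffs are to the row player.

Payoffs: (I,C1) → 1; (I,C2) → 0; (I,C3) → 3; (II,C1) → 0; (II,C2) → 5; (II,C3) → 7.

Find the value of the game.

Row minima: I → 0, II → 0; maximin = 0.
Column maxima: C1 → 1, C2 → 5, C3 → 7; minimax = 1.
0 ≠ 1, so there is no saddle point; optimal play is mixed.
C3 is strictly dominated by C1 (it gives the row player strictly more in every row), so the column player never plays it.
On the remaining 2×2 (I, II vs C1, C2):
Let the row player play I with probability p. Expected payoff against C1: 1p + 0(1−p) = p; against C2: 0p + 5(1−p) = −5p + 5.
Setting these equal: p = −5p + 5 ⇒ 6p = 5 ⇒ p = 5/6, and the value is (1)·(5/6) = 5/6.
For the column player: with q = P(C1), equating I's and II's payoffs gives q = −5q + 5 ⇒ q = 5/6.

5/6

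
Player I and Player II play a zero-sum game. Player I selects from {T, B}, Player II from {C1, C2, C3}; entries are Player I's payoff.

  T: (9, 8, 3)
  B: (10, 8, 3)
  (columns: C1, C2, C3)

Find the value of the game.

Row minima: T → 3, B → 3; maximin = 3.
Column maxima: C1 → 10, C2 → 8, C3 → 3; minimax = 3.
Since maximin = minimax = 3, there is a saddle point and the value is 3.

3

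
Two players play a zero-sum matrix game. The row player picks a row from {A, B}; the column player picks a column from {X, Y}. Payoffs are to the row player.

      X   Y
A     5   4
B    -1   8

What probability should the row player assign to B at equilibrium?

Row minima: A → 4, B → -1; maximin = 4.
Column maxima: X → 5, Y → 8; minimax = 5.
4 ≠ 5, so there is no saddle point; optimal play is mixed.
Let the row player play A with probability p. Expected payoff against X: 5p + (-1)(1−p) = 6p − 1; against Y: 4p + 8(1−p) = −4p + 8.
Setting these equal: 6p − 1 = −4p + 8 ⇒ 10p = 9 ⇒ p = 9/10, and the value is (6)·(9/10) − 1 = 22/5.
For the column player: with q = P(X), equating A's and B's payoffs gives q + 4 = −9q + 8 ⇒ q = 2/5.

1/10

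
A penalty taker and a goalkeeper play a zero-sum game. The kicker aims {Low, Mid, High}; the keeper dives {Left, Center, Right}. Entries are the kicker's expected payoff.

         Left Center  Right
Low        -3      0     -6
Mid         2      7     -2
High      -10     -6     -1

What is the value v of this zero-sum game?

Row minima: Low → -6, Mid → -2, High → -10; maximin = -2.
Column maxima: Left → 2, Center → 7, Right → -1; minimax = -1.
-2 ≠ -1, so there is no saddle point; optimal play is mixed.
Low is strictly dominated by Mid, so the kicker never plays it.
Center is strictly dominated by Left (it gives the kicker strictly more in every row), so the keeper never plays it.
On the remaining 2×2 (Mid, High vs Left, Right):
Let the kicker play Mid with probability p. Expected payoff against Left: 2p + (-10)(1−p) = 12p − 10; against Right: (-2)p + (-1)(1−p) = −p − 1.
Setting these equal: 12p − 10 = −p − 1 ⇒ 13p = 9 ⇒ p = 9/13, and the value is (12)·(9/13) − 10 = -22/13.
For the keeper: with q = P(Left), equating Mid's and High's payoffs gives 4q − 2 = −9q − 1 ⇒ q = 1/13.

-22/13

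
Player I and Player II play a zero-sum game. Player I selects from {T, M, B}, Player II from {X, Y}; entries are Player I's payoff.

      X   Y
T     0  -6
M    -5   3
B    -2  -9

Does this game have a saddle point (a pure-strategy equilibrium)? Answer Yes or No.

Row minima: T → -6, M → -5, B → -9; maximin = -5.
Column maxima: X → 0, Y → 3; minimax = 0.
-5 ≠ 0, so no pure-strategy equilibrium exists.

No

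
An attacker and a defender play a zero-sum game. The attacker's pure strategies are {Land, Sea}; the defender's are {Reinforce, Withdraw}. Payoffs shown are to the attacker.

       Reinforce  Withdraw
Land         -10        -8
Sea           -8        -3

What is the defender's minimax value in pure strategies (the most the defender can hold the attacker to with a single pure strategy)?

Column maxima: Reinforce → -8, Withdraw → -3.
The smallest of these is -8.

-8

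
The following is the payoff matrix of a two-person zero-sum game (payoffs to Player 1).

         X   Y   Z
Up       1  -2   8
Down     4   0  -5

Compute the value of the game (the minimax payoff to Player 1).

Row minima: Up → -2, Down → -5; maximin = -2.
Column maxima: X → 4, Y → 0, Z → 8; minimax = 0.
-2 ≠ 0, so there is no saddle point; optimal play is mixed.
X is strictly dominated by Y (it gives Player 1 strictly more in every row), so Player 2 never plays it.
On the remaining 2×2 (Up, Down vs Y, Z):
Let Player 1 play Up with probability p. Expected payoff against Y: (-2)p + 0(1−p) = −2p; against Z: 8p + (-5)(1−p) = 13p − 5.
Setting these equal: −2p = 13p − 5 ⇒ −15p = -5 ⇒ p = 1/3, and the value is (-2)·(1/3) = -2/3.
For Player 2: with q = P(Y), equating Up's and Down's payoffs gives −10q + 8 = 5q − 5 ⇒ q = 13/15.

-2/3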